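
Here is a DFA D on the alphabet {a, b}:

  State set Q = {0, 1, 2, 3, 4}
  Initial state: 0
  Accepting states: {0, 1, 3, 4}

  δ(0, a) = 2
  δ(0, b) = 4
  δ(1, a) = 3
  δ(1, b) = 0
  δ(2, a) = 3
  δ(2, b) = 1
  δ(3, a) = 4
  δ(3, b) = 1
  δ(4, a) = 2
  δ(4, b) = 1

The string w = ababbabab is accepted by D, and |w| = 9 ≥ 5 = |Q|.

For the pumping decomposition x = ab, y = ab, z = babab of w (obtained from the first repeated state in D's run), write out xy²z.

abababbabab

xy^2z = ab·ab·ab·babab = abababbabab.
Reading y = ab takes D from 1 back to 1, so after x·y·y the machine is still in 1, and z then leads to the accepting state 1. Hence abababbabab ∈ L(D).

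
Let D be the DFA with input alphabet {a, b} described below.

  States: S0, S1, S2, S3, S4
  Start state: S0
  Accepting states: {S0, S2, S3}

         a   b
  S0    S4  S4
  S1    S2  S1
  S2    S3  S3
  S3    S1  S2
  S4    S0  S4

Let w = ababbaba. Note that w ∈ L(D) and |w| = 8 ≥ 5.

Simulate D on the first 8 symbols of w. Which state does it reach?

Run of D on the first 8 characters of w = a b a b b a b a:
  step 0: S0  (start)
  step 1: S4  (read a: S0→S4)
  step 2: S4  (read b: S4→S4)
  step 3: S0  (read a: S4→S0)
  step 4: S4  (read b: S0→S4)
  step 5: S4  (read b: S4→S4)
  step 6: S0  (read a: S4→S0)
  step 7: S4  (read b: S0→S4)
  step 8: S0  (read a: S4→S0)

After reading 8 characters, D is in state S0.

S0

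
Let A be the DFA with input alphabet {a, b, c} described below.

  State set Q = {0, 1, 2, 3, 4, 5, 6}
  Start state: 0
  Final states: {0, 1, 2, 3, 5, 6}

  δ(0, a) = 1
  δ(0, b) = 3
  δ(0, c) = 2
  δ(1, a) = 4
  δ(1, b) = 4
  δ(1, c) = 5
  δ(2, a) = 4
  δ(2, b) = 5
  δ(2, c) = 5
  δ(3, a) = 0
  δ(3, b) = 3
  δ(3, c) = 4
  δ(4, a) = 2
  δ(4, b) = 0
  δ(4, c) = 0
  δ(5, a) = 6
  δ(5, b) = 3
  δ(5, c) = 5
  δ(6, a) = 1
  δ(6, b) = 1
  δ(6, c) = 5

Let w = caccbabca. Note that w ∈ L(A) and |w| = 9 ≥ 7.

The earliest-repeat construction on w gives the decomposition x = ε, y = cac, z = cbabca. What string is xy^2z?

xy^2z = ε·cac·cac·cbabca = caccaccbabca.
Reading y = cac takes A from 0 back to 0, so after x·y·y the machine is still in 0, and z then leads to the accepting state 6. Hence caccaccbabca ∈ L(A).

caccaccbabca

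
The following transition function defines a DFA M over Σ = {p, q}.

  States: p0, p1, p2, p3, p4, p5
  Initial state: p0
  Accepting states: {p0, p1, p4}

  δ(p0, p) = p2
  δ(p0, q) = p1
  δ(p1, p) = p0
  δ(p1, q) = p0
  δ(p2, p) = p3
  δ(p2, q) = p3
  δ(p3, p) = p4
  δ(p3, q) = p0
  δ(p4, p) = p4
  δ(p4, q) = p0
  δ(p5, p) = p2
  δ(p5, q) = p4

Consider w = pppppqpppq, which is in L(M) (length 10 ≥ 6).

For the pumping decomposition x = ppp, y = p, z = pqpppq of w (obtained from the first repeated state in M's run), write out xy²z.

ppppppqpppq

xy^2z = ppp·p·p·pqpppq = ppppppqpppq.
Reading y = p takes M from p4 back to p4, so after x·y·y the machine is still in p4, and z then leads to the accepting state p0. Hence ppppppqpppq ∈ L(M).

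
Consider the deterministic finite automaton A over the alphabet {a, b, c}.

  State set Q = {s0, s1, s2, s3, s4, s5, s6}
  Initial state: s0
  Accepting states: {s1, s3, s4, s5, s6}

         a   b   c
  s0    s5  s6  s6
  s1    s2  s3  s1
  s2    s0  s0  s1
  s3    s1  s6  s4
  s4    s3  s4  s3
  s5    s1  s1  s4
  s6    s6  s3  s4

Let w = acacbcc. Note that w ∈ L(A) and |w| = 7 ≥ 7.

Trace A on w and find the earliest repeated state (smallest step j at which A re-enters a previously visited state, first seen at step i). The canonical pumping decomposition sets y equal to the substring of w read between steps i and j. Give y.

ac

Run of A on w = a c a c b c c:
  step 0: s0  (start)
  step 1: s5  (read a: s0→s5)
  step 2: s4  (read c: s5→s4)
  step 3: s3  (read a: s4→s3)
  step 4: s4  (read c: s3→s4)   ← first repeat (s4 seen earlier)
  step 5: s4  (read b: s4→s4)
  step 6: s3  (read c: s4→s3)
  step 7: s4  (read c: s3→s4)

So i = 2, j = 4, giving x = w[0:2] = ac, y = w[2:4] = ac, z = w[4:7] = bcc.
Check: |xy| = 4 ≤ 7 and |y| = 2 ≥ 1. Reading y takes A from s4 back to s4, so every xyⁱz is accepted.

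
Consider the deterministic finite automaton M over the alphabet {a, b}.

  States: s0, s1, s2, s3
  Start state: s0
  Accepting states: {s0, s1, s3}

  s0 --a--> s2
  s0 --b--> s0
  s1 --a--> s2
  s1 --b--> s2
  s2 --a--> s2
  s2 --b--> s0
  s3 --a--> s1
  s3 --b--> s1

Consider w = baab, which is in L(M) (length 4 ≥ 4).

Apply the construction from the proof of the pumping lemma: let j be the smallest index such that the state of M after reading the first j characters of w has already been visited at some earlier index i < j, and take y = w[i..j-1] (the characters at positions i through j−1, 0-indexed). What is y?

Run of M on w = b a a b:
  step 0: s0  (start)
  step 1: s0  (read b: s0→s0)   ← first repeat (s0 seen earlier)
  step 2: s2  (read a: s0→s2)
  step 3: s2  (read a: s2→s2)
  step 4: s0  (read b: s2→s0)

So i = 0, j = 1, giving x = w[0:0] = ε, y = w[0:1] = b, z = w[1:4] = aab.
Check: |xy| = 1 ≤ 4 and |y| = 1 ≥ 1. Reading y takes M from s0 back to s0, so every xyⁱz is accepted.
With |Q| = 4, pigeonhole forces a state repeat no later than step 4; the substring read between the first and second visits to that state can be pumped.

b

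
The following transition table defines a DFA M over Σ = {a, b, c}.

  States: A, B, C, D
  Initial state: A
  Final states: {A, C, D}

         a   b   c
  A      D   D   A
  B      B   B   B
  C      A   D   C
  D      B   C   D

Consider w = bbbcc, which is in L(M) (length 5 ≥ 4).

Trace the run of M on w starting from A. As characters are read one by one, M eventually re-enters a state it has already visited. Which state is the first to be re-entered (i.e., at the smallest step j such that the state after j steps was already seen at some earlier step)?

Run of M on w = b b b c c:
  step 0: A  (start)
  step 1: D  (read b: A→D)
  step 2: C  (read b: D→C)
  step 3: D  (read b: C→D)   ← first repeat (D seen earlier)
  step 4: D  (read c: D→D)
  step 5: D  (read c: D→D)

The earliest repeat is at step j = 3: M is in D, which it already visited at step i = 1.
Since M has 4 states, any run of length ≥ 4 visits 4+1 states, so by pigeonhole some state repeats within the first 4 steps — that repeat gives the pumpable loop.

D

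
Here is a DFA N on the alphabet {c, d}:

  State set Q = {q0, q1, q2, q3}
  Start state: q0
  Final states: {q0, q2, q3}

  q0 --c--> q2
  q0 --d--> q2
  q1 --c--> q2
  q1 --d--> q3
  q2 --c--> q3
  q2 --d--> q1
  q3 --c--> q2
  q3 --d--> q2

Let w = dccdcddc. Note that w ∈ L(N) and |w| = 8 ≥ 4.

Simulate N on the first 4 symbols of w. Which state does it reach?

State sequence: q0 -d-> q2 -c-> q3 -c-> q2 -d-> q1

After reading 4 characters, N is in state q1.

q1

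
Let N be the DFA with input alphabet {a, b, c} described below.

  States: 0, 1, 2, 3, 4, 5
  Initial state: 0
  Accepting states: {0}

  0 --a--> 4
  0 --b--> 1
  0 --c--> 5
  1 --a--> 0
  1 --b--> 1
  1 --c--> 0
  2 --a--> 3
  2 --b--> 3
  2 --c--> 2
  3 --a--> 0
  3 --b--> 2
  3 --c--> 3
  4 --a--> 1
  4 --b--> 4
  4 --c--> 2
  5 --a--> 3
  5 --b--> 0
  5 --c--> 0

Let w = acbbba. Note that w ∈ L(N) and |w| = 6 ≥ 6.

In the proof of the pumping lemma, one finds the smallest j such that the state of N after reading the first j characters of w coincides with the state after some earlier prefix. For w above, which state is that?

2

Run of N on w = a c b b b a:
  step 0: 0  (start)
  step 1: 4  (read a: 0→4)
  step 2: 2  (read c: 4→2)
  step 3: 3  (read b: 2→3)
  step 4: 2  (read b: 3→2)   ← first repeat (2 seen earlier)
  step 5: 3  (read b: 2→3)
  step 6: 0  (read a: 3→0)

The earliest repeat is at step j = 4: N is in 2, which it already visited at step i = 2.
Pumping length from the standard proof: p = 6 (the number of states). The repeated state found above gives |xy| = j ≤ 6 and |y| = j − i ≥ 1.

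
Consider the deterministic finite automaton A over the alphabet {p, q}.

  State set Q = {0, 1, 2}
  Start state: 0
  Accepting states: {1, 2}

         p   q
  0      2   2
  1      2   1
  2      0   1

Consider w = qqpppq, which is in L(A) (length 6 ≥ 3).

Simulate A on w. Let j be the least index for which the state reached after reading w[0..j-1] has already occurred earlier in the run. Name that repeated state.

State sequence: 0 -q-> 2 -q-> 1 -p-> 2 -p-> 0 -p-> 2 -q-> 1
First repeat at step 3: 2 was already visited.

The earliest repeat is at step j = 3: A is in 2, which it already visited at step i = 1.

2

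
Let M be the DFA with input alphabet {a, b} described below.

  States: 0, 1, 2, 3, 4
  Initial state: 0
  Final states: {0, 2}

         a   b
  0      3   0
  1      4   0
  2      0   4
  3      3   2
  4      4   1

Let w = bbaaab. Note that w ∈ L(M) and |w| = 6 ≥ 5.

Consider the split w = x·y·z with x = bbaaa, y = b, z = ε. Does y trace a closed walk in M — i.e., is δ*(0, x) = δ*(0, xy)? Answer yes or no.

no

State sequence: 0 -b-> 0 -b-> 0 -a-> 3 -a-> 3 -a-> 3 -b-> 2

After x (step 5): 3. After xy (step 6): 2.
They differ (3 ≠ 2), so y is not a cycle from the state after x; this split is not the one the pumping-lemma construction produces, and pumping y need not keep the string in L(M).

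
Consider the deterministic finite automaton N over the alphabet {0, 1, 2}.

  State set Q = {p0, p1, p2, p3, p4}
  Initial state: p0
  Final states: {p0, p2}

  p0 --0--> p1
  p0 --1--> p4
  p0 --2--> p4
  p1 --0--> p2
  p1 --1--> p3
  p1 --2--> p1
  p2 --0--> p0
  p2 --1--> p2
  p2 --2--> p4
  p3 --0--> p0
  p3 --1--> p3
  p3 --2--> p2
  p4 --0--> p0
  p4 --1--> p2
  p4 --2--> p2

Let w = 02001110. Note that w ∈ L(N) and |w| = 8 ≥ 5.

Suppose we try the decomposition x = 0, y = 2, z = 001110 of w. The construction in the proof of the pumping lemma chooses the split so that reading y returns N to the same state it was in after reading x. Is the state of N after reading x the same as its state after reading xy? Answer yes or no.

State sequence: p0 -0-> p1 -2-> p1

After x (step 1): p1. After xy (step 2): p1.
They match, so y = 2 drives N around a cycle from p1 back to itself; pumping y any number of times keeps N in p1 before reading z, and xyⁱz ∈ L(N) for every i ≥ 0.

yes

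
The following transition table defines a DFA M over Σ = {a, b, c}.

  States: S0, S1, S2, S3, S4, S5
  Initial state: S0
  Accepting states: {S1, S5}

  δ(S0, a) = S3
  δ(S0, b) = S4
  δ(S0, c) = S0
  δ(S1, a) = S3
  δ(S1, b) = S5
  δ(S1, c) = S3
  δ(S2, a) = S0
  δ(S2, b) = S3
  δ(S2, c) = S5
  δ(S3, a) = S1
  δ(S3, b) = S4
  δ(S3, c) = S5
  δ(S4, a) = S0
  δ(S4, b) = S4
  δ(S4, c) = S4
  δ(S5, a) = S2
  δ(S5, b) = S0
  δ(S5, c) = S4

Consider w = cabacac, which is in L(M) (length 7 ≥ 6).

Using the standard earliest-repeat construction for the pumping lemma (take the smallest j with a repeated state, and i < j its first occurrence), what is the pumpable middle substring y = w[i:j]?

Run of M on w = c a b a c a c:
  step 0: S0  (start)
  step 1: S0  (read c: S0→S0)   ← first repeat (S0 seen earlier)
  step 2: S3  (read a: S0→S3)
  step 3: S4  (read b: S3→S4)
  step 4: S0  (read a: S4→S0)
  step 5: S0  (read c: S0→S0)
  step 6: S3  (read a: S0→S3)
  step 7: S5  (read c: S3→S5)

So i = 0, j = 1, giving x = w[0:0] = ε, y = w[0:1] = c, z = w[1:7] = abacac.
Check: |xy| = 1 ≤ 6 and |y| = 1 ≥ 1. Reading y takes M from S0 back to S0, so every xyⁱz is accepted.

c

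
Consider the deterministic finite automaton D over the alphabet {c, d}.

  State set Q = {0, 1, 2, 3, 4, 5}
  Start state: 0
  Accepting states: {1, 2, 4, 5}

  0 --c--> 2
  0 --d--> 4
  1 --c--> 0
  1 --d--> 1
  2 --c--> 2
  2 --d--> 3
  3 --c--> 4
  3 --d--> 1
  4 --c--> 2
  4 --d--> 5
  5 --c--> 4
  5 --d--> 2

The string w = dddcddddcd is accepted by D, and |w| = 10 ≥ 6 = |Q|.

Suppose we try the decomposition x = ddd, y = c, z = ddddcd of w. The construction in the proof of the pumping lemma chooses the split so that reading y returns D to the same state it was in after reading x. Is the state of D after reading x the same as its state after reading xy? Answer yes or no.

yes

Run of D on the first 4 characters of w = d d d c:
  step 0: 0  (start)
  step 1: 4  (read d: 0→4)
  step 2: 5  (read d: 4→5)
  step 3: 2  (read d: 5→2)
  step 4: 2  (read c: 2→2)

After x (step 3): 2. After xy (step 4): 2.
They match, so y = c drives D around a cycle from 2 back to itself; pumping y any number of times keeps D in 2 before reading z, and xyⁱz ∈ L(D) for every i ≥ 0.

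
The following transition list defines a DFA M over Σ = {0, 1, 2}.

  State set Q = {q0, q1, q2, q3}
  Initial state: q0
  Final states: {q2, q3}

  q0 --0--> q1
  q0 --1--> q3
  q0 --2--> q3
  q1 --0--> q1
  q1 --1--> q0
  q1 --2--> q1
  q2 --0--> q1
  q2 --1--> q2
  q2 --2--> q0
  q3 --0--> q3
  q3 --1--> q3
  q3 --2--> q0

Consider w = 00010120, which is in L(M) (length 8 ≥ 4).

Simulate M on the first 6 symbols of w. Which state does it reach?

State sequence: q0 -0-> q1 -0-> q1 -0-> q1 -1-> q0 -0-> q1 -1-> q0

After reading 6 characters, M is in state q0.
(This kind of state-tracing is the core of the pumping-lemma construction: with 4 states, pigeonhole forces a repeat within the first 4 steps.)

q0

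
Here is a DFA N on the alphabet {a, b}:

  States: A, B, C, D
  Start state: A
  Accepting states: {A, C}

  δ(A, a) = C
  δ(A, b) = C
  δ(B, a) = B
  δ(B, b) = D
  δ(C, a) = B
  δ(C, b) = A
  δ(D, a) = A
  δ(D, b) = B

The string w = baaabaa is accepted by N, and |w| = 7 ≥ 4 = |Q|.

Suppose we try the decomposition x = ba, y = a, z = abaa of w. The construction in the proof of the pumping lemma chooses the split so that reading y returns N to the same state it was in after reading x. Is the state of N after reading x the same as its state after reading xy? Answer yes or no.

Run of N on the first 3 characters of w = b a a:
  step 0: A  (start)
  step 1: C  (read b: A→C)
  step 2: B  (read a: C→B)
  step 3: B  (read a: B→B)

After x (step 2): B. After xy (step 3): B.
They match, so y = a drives N around a cycle from B back to itself; pumping y any number of times keeps N in B before reading z, and xyⁱz ∈ L(N) for every i ≥ 0.

yes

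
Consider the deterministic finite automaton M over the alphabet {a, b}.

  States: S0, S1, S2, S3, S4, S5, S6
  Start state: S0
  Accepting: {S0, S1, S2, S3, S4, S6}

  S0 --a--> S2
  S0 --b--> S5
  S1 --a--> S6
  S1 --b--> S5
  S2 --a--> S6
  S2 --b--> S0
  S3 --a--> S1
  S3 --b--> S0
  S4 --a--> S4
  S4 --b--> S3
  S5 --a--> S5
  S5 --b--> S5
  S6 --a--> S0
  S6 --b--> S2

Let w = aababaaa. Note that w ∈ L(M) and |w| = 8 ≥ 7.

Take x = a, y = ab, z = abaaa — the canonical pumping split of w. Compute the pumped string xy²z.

xy^2z = a·ab·ab·abaaa = aabababaaa.
Reading y = ab takes M from S2 back to S2, so after x·y·y the machine is still in S2, and z then leads to the accepting state S2. Hence aabababaaa ∈ L(M).

aabababaaa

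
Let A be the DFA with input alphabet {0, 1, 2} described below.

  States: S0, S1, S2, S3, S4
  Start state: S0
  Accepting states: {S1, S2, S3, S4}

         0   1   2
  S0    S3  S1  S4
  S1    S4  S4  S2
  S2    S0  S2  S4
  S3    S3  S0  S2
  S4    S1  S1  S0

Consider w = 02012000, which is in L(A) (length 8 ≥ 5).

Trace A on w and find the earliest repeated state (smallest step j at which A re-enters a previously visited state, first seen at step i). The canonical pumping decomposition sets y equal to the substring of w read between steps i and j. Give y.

State sequence: S0 -0-> S3 -2-> S2 -0-> S0 -1-> S1 -2-> S2 -0-> S0 -0-> S3 -0-> S3
First repeat at step 3: S0 was already visited.

So i = 0, j = 3, giving x = w[0:0] = ε, y = w[0:3] = 020, z = w[3:8] = 12000.
Check: |xy| = 3 ≤ 5 and |y| = 3 ≥ 1. Reading y takes A from S0 back to S0, so every xyⁱz is accepted.
With |Q| = 5, pigeonhole forces a state repeat no later than step 5; the substring read between the first and second visits to that state can be pumped.

020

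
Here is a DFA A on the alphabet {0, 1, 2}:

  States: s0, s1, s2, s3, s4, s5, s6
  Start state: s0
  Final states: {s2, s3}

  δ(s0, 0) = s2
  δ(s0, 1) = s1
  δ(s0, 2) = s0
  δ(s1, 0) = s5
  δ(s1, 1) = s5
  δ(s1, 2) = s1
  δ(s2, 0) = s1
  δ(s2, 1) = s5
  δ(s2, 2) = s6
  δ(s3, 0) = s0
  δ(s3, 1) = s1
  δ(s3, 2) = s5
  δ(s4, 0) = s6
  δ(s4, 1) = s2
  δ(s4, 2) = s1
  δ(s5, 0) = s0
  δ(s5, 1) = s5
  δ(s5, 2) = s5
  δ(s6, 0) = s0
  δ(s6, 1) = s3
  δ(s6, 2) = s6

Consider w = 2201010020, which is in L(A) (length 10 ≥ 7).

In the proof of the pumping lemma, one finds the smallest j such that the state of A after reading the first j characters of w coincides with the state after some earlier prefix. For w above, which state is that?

State sequence: s0 -2-> s0 -2-> s0 -0-> s2 -1-> s5 -0-> s0 -1-> s1 -0-> s5 -0-> s0 -2-> s0 -0-> s2
First repeat at step 1: s0 was already visited.

The earliest repeat is at step j = 1: A is in s0, which it already visited at step i = 0.
With |Q| = 7, pigeonhole forces a state repeat no later than step 7; the substring read between the first and second visits to that state can be pumped.

s0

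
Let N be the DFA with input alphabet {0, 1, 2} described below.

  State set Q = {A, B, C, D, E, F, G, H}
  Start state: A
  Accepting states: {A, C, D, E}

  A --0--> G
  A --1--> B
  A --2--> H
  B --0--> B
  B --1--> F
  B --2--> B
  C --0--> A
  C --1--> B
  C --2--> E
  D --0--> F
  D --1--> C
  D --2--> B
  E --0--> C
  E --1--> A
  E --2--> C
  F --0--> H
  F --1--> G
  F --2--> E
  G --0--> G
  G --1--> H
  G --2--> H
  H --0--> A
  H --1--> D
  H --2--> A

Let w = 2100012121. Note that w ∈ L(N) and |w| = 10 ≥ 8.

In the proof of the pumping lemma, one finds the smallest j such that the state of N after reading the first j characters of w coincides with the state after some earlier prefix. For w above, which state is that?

State sequence: A -2-> H -1-> D -0-> F -0-> H -0-> A -1-> B -2-> B -1-> F -2-> E -1-> A
First repeat at step 4: H was already visited.

The earliest repeat is at step j = 4: N is in H, which it already visited at step i = 1.
The DFA has 8 states, so the proof of the pumping lemma guarantees a repeated state among the first 8+1 visited; the segment between the two visits is the pumpable y.

H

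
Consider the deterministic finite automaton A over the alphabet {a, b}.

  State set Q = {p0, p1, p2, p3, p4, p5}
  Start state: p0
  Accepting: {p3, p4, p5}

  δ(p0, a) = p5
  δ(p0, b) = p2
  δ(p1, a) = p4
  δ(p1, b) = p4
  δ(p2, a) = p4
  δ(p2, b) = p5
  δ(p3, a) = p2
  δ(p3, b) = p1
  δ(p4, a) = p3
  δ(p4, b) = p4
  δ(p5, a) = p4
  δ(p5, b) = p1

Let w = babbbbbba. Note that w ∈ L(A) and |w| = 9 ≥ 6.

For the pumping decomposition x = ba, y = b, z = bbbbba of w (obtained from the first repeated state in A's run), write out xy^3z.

babbbbbbbba

xy^3z = ba·b·b·b·bbbbba = babbbbbbbba.
Reading y = b takes A from p4 back to p4, so after x·y·y·y the machine is still in p4, and z then leads to the accepting state p3. Hence babbbbbbbba ∈ L(A).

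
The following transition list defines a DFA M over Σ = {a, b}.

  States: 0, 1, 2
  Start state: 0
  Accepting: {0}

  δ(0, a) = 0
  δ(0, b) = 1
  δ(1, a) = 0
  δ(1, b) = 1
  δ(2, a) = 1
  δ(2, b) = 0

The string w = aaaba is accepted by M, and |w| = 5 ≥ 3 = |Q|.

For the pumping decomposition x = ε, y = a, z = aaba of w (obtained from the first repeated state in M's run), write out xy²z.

aaaaba

xy^2z = ε·a·a·aaba = aaaaba.
Reading y = a takes M from 0 back to 0, so after x·y·y the machine is still in 0, and z then leads to the accepting state 0. Hence aaaaba ∈ L(M).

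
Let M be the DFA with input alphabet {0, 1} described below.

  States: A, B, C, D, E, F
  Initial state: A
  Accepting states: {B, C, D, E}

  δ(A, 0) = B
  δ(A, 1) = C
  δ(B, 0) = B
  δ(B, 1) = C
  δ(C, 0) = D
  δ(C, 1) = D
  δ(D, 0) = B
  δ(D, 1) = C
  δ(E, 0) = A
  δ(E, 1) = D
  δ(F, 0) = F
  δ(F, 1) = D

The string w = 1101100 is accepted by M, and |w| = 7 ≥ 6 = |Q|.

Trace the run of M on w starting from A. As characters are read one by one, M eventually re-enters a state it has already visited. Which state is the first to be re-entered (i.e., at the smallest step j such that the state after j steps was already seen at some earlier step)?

Run of M on w = 1 1 0 1 1 0 0:
  step 0: A  (start)
  step 1: C  (read 1: A→C)
  step 2: D  (read 1: C→D)
  step 3: B  (read 0: D→B)
  step 4: C  (read 1: B→C)   ← first repeat (C seen earlier)
  step 5: D  (read 1: C→D)
  step 6: B  (read 0: D→B)
  step 7: B  (read 0: B→B)

The earliest repeat is at step j = 4: M is in C, which it already visited at step i = 1.
With |Q| = 6, pigeonhole forces a state repeat no later than step 6; the substring read between the first and second visits to that state can be pumped.

C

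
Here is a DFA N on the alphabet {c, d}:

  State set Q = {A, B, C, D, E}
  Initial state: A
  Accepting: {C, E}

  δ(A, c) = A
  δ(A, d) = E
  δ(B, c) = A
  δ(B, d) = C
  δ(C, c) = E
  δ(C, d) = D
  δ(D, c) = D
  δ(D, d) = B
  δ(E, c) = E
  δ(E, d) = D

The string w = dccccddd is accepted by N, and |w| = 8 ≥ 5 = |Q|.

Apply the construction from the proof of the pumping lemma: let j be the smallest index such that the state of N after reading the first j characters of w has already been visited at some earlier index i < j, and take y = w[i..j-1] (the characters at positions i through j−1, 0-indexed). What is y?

c

Run of N on w = d c c c c d d d:
  step 0: A  (start)
  step 1: E  (read d: A→E)
  step 2: E  (read c: E→E)   ← first repeat (E seen earlier)
  step 3: E  (read c: E→E)
  step 4: E  (read c: E→E)
  step 5: E  (read c: E→E)
  step 6: D  (read d: E→D)
  step 7: B  (read d: D→B)
  step 8: C  (read d: B→C)

So i = 1, j = 2, giving x = w[0:1] = d, y = w[1:2] = c, z = w[2:8] = cccddd.
Check: |xy| = 2 ≤ 5 and |y| = 1 ≥ 1. Reading y takes N from E back to E, so every xyⁱz is accepted.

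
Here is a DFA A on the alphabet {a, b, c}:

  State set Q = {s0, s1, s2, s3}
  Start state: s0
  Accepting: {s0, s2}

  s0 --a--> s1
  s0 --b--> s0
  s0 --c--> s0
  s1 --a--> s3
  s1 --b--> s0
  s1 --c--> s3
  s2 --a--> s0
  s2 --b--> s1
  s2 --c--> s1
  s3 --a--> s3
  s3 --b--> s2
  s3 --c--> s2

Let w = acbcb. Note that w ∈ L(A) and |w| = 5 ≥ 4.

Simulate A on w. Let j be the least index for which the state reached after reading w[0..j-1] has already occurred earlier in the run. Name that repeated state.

Run of A on w = a c b c b:
  step 0: s0  (start)
  step 1: s1  (read a: s0→s1)
  step 2: s3  (read c: s1→s3)
  step 3: s2  (read b: s3→s2)
  step 4: s1  (read c: s2→s1)   ← first repeat (s1 seen earlier)
  step 5: s0  (read b: s1→s0)

The earliest repeat is at step j = 4: A is in s1, which it already visited at step i = 1.
Pumping length from the standard proof: p = 4 (the number of states). The repeated state found above gives |xy| = j ≤ 4 and |y| = j − i ≥ 1.

s1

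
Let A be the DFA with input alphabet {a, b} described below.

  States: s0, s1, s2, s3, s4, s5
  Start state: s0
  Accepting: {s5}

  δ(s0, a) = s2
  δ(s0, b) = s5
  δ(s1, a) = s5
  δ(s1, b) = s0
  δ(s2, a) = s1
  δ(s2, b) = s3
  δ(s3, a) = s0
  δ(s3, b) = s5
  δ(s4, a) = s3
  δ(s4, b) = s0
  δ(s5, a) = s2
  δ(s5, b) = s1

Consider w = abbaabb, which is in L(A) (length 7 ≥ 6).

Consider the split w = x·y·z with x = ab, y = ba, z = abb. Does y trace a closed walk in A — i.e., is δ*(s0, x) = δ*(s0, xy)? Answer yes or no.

no

Run of A on the first 4 characters of w = a b b a:
  step 0: s0  (start)
  step 1: s2  (read a: s0→s2)
  step 2: s3  (read b: s2→s3)
  step 3: s5  (read b: s3→s5)
  step 4: s2  (read a: s5→s2)

After x (step 2): s3. After xy (step 4): s2.
They differ (s3 ≠ s2), so y is not a cycle from the state after x; this split is not the one the pumping-lemma construction produces, and pumping y need not keep the string in L(A).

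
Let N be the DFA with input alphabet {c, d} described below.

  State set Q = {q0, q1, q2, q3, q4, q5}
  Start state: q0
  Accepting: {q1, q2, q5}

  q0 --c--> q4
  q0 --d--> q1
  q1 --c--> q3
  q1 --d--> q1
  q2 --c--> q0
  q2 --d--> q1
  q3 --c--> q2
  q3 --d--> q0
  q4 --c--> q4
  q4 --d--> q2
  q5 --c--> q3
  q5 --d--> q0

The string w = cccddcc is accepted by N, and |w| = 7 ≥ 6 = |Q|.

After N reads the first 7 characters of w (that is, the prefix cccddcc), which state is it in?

Run of N on the first 7 characters of w = c c c d d c c:
  step 0: q0  (start)
  step 1: q4  (read c: q0→q4)
  step 2: q4  (read c: q4→q4)
  step 3: q4  (read c: q4→q4)
  step 4: q2  (read d: q4→q2)
  step 5: q1  (read d: q2→q1)
  step 6: q3  (read c: q1→q3)
  step 7: q2  (read c: q3→q2)

After reading 7 characters, N is in state q2.

q2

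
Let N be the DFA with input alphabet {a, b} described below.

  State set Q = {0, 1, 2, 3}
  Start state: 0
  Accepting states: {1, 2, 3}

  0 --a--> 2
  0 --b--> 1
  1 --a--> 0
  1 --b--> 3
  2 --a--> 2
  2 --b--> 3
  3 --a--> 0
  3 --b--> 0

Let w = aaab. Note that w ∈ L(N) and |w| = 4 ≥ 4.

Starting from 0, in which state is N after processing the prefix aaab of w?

Run of N on the first 4 characters of w = a a a b:
  step 0: 0  (start)
  step 1: 2  (read a: 0→2)
  step 2: 2  (read a: 2→2)
  step 3: 2  (read a: 2→2)
  step 4: 3  (read b: 2→3)

After reading 4 characters, N is in state 3.
(This kind of state-tracing is the core of the pumping-lemma construction: with 4 states, pigeonhole forces a repeat within the first 4 steps.)

3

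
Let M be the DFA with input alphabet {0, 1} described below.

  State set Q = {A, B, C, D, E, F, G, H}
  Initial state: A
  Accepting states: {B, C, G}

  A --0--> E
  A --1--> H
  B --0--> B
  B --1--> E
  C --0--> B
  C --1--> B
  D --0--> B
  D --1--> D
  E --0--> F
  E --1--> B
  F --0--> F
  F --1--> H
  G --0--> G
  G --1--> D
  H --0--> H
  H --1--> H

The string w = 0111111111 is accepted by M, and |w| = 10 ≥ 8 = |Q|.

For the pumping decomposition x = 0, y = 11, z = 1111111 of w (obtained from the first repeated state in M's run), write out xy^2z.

011111111111

xy^2z = 0·11·11·1111111 = 011111111111.
Reading y = 11 takes M from E back to E, so after x·y·y the machine is still in E, and z then leads to the accepting state B. Hence 011111111111 ∈ L(M).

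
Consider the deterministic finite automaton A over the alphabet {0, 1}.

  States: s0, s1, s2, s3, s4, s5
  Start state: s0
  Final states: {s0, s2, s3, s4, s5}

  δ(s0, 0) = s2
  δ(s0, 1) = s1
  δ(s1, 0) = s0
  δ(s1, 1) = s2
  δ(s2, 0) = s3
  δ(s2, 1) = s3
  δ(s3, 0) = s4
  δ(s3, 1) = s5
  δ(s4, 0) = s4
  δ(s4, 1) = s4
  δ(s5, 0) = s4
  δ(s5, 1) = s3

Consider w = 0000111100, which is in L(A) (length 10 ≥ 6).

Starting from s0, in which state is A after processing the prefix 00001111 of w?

s4

Run of A on the first 8 characters of w = 0 0 0 0 1 1 1 1:
  step 0: s0  (start)
  step 1: s2  (read 0: s0→s2)
  step 2: s3  (read 0: s2→s3)
  step 3: s4  (read 0: s3→s4)
  step 4: s4  (read 0: s4→s4)
  step 5: s4  (read 1: s4→s4)
  step 6: s4  (read 1: s4→s4)
  step 7: s4  (read 1: s4→s4)
  step 8: s4  (read 1: s4→s4)

After reading 8 characters, A is in state s4.
(This kind of state-tracing is the core of the pumping-lemma construction: with 6 states, pigeonhole forces a repeat within the first 6 steps.)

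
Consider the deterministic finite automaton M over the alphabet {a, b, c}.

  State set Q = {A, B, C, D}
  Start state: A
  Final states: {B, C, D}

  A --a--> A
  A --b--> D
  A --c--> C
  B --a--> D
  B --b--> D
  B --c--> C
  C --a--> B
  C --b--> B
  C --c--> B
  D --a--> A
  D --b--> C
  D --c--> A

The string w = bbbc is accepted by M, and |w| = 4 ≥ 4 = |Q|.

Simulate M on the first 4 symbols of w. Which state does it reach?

Run of M on the first 4 characters of w = b b b c:
  step 0: A  (start)
  step 1: D  (read b: A→D)
  step 2: C  (read b: D→C)
  step 3: B  (read b: C→B)
  step 4: C  (read c: B→C)

After reading 4 characters, M is in state C.
(This kind of state-tracing is the core of the pumping-lemma construction: with 4 states, pigeonhole forces a repeat within the first 4 steps.)

C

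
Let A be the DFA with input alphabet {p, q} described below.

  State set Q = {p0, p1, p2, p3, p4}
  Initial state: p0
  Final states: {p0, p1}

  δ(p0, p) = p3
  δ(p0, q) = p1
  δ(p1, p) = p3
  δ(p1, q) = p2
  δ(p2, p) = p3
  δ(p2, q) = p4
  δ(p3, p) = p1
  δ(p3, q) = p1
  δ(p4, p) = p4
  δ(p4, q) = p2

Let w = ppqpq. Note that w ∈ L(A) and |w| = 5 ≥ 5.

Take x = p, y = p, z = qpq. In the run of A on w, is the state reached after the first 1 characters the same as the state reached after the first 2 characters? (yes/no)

no

State sequence: p0 -p-> p3 -p-> p1

After x (step 1): p3. After xy (step 2): p1.
They differ (p3 ≠ p1), so y is not a cycle from the state after x; this split is not the one the pumping-lemma construction produces, and pumping y need not keep the string in L(A).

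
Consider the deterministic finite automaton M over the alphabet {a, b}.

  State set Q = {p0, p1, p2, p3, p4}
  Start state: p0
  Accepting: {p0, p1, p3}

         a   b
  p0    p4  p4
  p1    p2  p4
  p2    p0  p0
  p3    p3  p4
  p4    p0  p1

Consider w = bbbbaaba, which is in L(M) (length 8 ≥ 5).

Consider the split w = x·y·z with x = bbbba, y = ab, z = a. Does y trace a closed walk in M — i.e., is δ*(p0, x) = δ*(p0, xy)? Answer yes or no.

no

State sequence: p0 -b-> p4 -b-> p1 -b-> p4 -b-> p1 -a-> p2 -a-> p0 -b-> p4

After x (step 5): p2. After xy (step 7): p4.
They differ (p2 ≠ p4), so y is not a cycle from the state after x; this split is not the one the pumping-lemma construction produces, and pumping y need not keep the string in L(M).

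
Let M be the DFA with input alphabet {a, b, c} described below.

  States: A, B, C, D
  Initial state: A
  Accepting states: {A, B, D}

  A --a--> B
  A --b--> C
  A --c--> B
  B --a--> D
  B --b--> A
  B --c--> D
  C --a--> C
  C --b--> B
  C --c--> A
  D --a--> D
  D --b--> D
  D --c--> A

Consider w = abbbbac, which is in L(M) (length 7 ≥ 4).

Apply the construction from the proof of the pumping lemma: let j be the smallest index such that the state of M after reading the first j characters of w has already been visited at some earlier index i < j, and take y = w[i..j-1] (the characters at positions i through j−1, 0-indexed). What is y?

Run of M on w = a b b b b a c:
  step 0: A  (start)
  step 1: B  (read a: A→B)
  step 2: A  (read b: B→A)   ← first repeat (A seen earlier)
  step 3: C  (read b: A→C)
  step 4: B  (read b: C→B)
  step 5: A  (read b: B→A)
  step 6: B  (read a: A→B)
  step 7: D  (read c: B→D)

So i = 0, j = 2, giving x = w[0:0] = ε, y = w[0:2] = ab, z = w[2:7] = bbbac.
Check: |xy| = 2 ≤ 4 and |y| = 2 ≥ 1. Reading y takes M from A back to A, so every xyⁱz is accepted.
Since M has 4 states, any run of length ≥ 4 visits 4+1 states, so by pigeonhole some state repeats within the first 4 steps — that repeat gives the pumpable loop.

ab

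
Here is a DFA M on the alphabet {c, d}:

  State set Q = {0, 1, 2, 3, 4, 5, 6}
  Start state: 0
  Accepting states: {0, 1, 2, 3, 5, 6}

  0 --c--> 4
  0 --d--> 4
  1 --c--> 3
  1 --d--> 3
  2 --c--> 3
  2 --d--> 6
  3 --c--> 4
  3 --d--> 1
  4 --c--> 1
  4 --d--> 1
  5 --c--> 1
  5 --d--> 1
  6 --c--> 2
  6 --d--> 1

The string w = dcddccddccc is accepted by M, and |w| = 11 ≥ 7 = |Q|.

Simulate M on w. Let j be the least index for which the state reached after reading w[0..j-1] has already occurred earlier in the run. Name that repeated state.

1

Run of M on w = d c d d c c d d c c c:
  step 0: 0  (start)
  step 1: 4  (read d: 0→4)
  step 2: 1  (read c: 4→1)
  step 3: 3  (read d: 1→3)
  step 4: 1  (read d: 3→1)   ← first repeat (1 seen earlier)
  step 5: 3  (read c: 1→3)
  step 6: 4  (read c: 3→4)
  step 7: 1  (read d: 4→1)
  step 8: 3  (read d: 1→3)
  step 9: 4  (read c: 3→4)
  step 10: 1  (read c: 4→1)
  step 11: 3  (read c: 1→3)

The earliest repeat is at step j = 4: M is in 1, which it already visited at step i = 2.
With |Q| = 7, pigeonhole forces a state repeat no later than step 7; the substring read between the first and second visits to that state can be pumped.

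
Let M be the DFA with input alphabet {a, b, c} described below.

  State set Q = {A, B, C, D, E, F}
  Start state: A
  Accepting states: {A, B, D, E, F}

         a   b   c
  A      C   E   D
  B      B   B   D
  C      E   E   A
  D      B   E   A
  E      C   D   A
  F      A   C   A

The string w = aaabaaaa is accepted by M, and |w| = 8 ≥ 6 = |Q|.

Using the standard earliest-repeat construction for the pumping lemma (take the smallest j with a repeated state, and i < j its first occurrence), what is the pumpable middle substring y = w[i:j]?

aa

State sequence: A -a-> C -a-> E -a-> C -b-> E -a-> C -a-> E -a-> C -a-> E
First repeat at step 3: C was already visited.

So i = 1, j = 3, giving x = w[0:1] = a, y = w[1:3] = aa, z = w[3:8] = baaaa.
Check: |xy| = 3 ≤ 6 and |y| = 2 ≥ 1. Reading y takes M from C back to C, so every xyⁱz is accepted.
Since M has 6 states, any run of length ≥ 6 visits 6+1 states, so by pigeonhole some state repeats within the first 6 steps — that repeat gives the pumpable loop.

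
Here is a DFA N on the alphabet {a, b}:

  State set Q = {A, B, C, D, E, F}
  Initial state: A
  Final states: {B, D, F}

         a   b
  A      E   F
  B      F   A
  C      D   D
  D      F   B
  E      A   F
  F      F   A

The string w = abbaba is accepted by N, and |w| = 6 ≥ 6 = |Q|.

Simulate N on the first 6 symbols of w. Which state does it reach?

F

State sequence: A -a-> E -b-> F -b-> A -a-> E -b-> F -a-> F

After reading 6 characters, N is in state F.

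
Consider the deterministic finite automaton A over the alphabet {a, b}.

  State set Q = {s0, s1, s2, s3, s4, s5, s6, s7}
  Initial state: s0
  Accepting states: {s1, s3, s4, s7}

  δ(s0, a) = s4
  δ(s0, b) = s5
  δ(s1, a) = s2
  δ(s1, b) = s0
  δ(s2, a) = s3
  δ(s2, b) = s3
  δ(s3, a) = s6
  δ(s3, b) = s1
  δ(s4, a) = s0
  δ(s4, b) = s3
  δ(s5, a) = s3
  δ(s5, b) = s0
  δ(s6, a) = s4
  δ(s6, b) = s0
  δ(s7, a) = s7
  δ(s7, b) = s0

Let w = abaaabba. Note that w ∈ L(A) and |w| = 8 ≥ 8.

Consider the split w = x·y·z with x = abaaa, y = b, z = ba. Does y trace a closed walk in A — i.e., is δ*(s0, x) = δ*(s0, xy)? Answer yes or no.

Run of A on the first 6 characters of w = a b a a a b:
  step 0: s0  (start)
  step 1: s4  (read a: s0→s4)
  step 2: s3  (read b: s4→s3)
  step 3: s6  (read a: s3→s6)
  step 4: s4  (read a: s6→s4)
  step 5: s0  (read a: s4→s0)
  step 6: s5  (read b: s0→s5)

After x (step 5): s0. After xy (step 6): s5.
They differ (s0 ≠ s5), so y is not a cycle from the state after x; this split is not the one the pumping-lemma construction produces, and pumping y need not keep the string in L(A).

no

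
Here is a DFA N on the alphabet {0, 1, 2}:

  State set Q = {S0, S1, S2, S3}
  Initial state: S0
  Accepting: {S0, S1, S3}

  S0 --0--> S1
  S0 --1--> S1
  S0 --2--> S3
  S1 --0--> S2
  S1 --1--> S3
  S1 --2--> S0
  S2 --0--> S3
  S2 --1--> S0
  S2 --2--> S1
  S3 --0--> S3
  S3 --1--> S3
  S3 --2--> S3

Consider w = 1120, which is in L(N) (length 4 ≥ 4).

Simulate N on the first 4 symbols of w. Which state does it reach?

State sequence: S0 -1-> S1 -1-> S3 -2-> S3 -0-> S3

After reading 4 characters, N is in state S3.

S3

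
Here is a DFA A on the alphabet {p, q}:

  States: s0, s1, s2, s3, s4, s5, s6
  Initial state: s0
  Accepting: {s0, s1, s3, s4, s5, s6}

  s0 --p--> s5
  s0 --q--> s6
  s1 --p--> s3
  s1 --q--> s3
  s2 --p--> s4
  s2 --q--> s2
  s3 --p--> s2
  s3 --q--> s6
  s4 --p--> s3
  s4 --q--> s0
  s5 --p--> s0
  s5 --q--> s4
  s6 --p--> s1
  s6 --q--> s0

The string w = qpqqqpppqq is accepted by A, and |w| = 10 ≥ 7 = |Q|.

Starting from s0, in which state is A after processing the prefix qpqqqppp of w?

s5

Run of A on the first 8 characters of w = q p q q q p p p:
  step 0: s0  (start)
  step 1: s6  (read q: s0→s6)
  step 2: s1  (read p: s6→s1)
  step 3: s3  (read q: s1→s3)
  step 4: s6  (read q: s3→s6)
  step 5: s0  (read q: s6→s0)
  step 6: s5  (read p: s0→s5)
  step 7: s0  (read p: s5→s0)
  step 8: s5  (read p: s0→s5)

After reading 8 characters, A is in state s5.
(This kind of state-tracing is the core of the pumping-lemma construction: with 7 states, pigeonhole forces a repeat within the first 7 steps.)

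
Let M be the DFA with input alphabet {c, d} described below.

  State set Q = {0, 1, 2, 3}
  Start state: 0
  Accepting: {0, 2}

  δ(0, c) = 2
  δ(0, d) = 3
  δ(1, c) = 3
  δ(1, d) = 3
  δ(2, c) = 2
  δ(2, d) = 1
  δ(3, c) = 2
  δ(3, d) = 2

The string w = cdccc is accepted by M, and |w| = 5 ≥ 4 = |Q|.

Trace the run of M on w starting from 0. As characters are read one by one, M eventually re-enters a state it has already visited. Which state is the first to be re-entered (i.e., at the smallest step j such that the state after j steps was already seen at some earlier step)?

2

State sequence: 0 -c-> 2 -d-> 1 -c-> 3 -c-> 2 -c-> 2
First repeat at step 4: 2 was already visited.

The earliest repeat is at step j = 4: M is in 2, which it already visited at step i = 1.
The DFA has 4 states, so the proof of the pumping lemma guarantees a repeated state among the first 4+1 visited; the segment between the two visits is the pumpable y.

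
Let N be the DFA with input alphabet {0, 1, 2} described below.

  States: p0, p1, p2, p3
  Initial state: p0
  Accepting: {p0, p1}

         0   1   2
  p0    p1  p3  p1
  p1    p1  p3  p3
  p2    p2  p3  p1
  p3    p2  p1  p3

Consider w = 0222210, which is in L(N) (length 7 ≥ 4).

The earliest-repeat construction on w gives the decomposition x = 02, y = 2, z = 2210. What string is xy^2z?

02222210

xy^2z = 02·2·2·2210 = 02222210.
Reading y = 2 takes N from p3 back to p3, so after x·y·y the machine is still in p3, and z then leads to the accepting state p1. Hence 02222210 ∈ L(N).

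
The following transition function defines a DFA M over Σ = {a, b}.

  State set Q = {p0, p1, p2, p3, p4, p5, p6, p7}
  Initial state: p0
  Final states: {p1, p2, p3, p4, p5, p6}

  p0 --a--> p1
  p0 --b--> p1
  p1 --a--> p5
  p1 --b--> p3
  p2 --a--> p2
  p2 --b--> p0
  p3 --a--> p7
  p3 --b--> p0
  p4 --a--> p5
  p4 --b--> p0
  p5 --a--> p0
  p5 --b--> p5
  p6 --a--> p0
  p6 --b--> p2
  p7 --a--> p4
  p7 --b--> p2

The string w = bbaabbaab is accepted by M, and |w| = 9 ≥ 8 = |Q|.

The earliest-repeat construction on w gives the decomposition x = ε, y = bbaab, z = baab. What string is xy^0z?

baab

xy⁰z = xz = ε·baab = baab.
Reading y = bbaab takes M from p0 back to p0, so after x the machine is still in p0, and z then leads to the accepting state p1. Hence baab ∈ L(M).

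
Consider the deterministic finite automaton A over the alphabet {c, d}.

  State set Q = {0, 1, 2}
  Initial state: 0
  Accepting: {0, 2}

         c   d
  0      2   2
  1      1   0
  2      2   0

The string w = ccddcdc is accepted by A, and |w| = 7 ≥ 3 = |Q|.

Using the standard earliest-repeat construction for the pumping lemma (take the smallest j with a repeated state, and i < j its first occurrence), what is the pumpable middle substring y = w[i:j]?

c

Run of A on w = c c d d c d c:
  step 0: 0  (start)
  step 1: 2  (read c: 0→2)
  step 2: 2  (read c: 2→2)   ← first repeat (2 seen earlier)
  step 3: 0  (read d: 2→0)
  step 4: 2  (read d: 0→2)
  step 5: 2  (read c: 2→2)
  step 6: 0  (read d: 2→0)
  step 7: 2  (read c: 0→2)

So i = 1, j = 2, giving x = w[0:1] = c, y = w[1:2] = c, z = w[2:7] = ddcdc.
Check: |xy| = 2 ≤ 3 and |y| = 1 ≥ 1. Reading y takes A from 2 back to 2, so every xyⁱz is accepted.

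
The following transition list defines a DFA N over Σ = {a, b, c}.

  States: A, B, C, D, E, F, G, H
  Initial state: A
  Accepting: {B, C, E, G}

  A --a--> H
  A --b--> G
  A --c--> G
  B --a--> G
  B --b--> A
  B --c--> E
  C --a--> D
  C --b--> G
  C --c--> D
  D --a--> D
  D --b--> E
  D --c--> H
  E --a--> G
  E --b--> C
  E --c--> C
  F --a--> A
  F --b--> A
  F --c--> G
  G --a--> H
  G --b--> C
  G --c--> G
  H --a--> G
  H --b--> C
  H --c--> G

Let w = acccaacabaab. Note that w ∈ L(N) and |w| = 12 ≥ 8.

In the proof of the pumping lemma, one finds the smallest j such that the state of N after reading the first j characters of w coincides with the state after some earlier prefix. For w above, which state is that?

G

State sequence: A -a-> H -c-> G -c-> G -c-> G -a-> H -a-> G -c-> G -a-> H -b-> C -a-> D -a-> D -b-> E
First repeat at step 3: G was already visited.

The earliest repeat is at step j = 3: N is in G, which it already visited at step i = 2.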